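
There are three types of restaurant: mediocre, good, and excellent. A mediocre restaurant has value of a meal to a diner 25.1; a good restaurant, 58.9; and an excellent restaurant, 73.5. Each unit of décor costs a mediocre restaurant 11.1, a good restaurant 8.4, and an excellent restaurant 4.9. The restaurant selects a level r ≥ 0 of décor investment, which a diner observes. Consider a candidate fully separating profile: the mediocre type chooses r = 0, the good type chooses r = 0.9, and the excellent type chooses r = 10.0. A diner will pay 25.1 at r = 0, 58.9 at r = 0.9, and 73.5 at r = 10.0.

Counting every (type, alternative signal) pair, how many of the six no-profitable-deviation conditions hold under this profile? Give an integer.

3

Mediocre (own payoff 25.1): to r=0.9 gives 58.9 − 11.1×0.9 = 48.91 → profitable ✗; to r=10.0 gives 73.5 − 11.1×10.0 = -37.5 → no gain ✓.
Excellent (own payoff 73.5 − 4.9×10.0 = 24.5): to r=0 gives 25.1 → profitable ✗; to r=0.9 gives 58.9 − 4.9×0.9 = 54.49 → profitable ✗.
Good (own payoff 58.9 − 8.4×0.9 = 51.34): to r=0 gives 25.1 → no gain ✓; to r=10.0 gives 73.5 − 8.4×10.0 = -10.5 → no gain ✓.
3 of the 6 constraints hold; not an equilibrium.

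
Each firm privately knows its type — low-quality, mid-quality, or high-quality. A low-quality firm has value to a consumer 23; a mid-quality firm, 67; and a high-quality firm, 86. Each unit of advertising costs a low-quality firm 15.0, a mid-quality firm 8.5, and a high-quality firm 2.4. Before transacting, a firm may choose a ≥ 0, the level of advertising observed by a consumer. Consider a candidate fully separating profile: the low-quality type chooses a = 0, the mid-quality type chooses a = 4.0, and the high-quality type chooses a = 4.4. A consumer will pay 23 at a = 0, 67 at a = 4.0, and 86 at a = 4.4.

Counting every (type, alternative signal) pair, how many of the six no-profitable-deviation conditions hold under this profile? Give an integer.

5

High-quality (own payoff 86 − 2.4×4.4 = 75.44): to a=0 gives 23 → no gain ✓; to a=4.0 gives 67 − 2.4×4.0 = 57.4 → no gain ✓.
Low-quality (own payoff 23): to a=4.0 gives 67 − 15.0×4.0 = 7 → no gain ✓; to a=4.4 gives 86 − 15.0×4.4 = 20 → no gain ✓.
Mid-quality (own payoff 67 − 8.5×4.0 = 33): to a=0 gives 23 → no gain ✓; to a=4.4 gives 86 − 8.5×4.4 = 48.6 → profitable ✗.
5 of the 6 constraints hold; not an equilibrium.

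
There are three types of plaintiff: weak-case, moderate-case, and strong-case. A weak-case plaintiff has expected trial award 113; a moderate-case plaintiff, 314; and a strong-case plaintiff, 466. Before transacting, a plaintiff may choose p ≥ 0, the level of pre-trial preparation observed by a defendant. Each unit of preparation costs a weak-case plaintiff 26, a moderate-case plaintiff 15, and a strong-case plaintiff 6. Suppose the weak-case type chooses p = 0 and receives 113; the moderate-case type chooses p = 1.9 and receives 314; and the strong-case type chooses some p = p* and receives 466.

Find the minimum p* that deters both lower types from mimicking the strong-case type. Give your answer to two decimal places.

13.58

Moderate-case type (on-path payoff 314 − 15×1.9 = 285.5) won't mimic when 285.5 ≥ 466 − 15·p*, i.e. p* ≥ 12.03.
Weak-case type (on-path payoff 113) won't mimic when 113 ≥ 466 − 26·p*, i.e. p* ≥ 13.58.
Both must hold, so p* = max(13.58, 12.03) = 13.58. The weak-case type's constraint binds.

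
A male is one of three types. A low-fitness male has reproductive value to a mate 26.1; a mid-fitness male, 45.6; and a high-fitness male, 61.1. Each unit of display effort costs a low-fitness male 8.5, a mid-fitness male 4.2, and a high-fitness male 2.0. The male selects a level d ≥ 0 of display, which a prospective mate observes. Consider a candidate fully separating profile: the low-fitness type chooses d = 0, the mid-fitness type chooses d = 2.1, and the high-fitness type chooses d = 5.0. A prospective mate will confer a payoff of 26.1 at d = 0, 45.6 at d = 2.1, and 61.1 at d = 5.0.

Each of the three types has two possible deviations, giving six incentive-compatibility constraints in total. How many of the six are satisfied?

Mid-fitness (own payoff 45.6 − 4.2×2.1 = 36.78): to d=0 gives 26.1 → no gain ✓; to d=5.0 gives 61.1 − 4.2×5.0 = 40.1 → profitable ✗.
Low-fitness (own payoff 26.1): to d=2.1 gives 45.6 − 8.5×2.1 = 27.75 → profitable ✗; to d=5.0 gives 61.1 − 8.5×5.0 = 18.6 → no gain ✓.
High-fitness (own payoff 61.1 − 2.0×5.0 = 51.1): to d=0 gives 26.1 → no gain ✓; to d=2.1 gives 45.6 − 2.0×2.1 = 41.4 → no gain ✓.
4 of the 6 constraints hold; not an equilibrium.

4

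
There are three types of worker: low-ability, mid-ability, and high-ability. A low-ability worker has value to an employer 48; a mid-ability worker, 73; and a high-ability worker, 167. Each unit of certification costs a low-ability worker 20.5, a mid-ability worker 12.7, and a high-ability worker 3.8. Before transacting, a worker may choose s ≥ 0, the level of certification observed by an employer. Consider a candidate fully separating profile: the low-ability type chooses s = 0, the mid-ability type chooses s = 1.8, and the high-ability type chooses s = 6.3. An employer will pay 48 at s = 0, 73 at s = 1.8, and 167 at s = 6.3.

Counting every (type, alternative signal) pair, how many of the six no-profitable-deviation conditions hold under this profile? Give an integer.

Low-ability (own payoff 48): to s=1.8 gives 73 − 20.5×1.8 = 36.1 → no gain ✓; to s=6.3 gives 167 − 20.5×6.3 = 37.85 → no gain ✓.
High-ability (own payoff 167 − 3.8×6.3 = 143.06): to s=0 gives 48 → no gain ✓; to s=1.8 gives 73 − 3.8×1.8 = 66.16 → no gain ✓.
Mid-ability (own payoff 73 − 12.7×1.8 = 50.14): to s=0 gives 48 → no gain ✓; to s=6.3 gives 167 − 12.7×6.3 = 86.99 → profitable ✗.
5 of the 6 constraints hold; not an equilibrium.

5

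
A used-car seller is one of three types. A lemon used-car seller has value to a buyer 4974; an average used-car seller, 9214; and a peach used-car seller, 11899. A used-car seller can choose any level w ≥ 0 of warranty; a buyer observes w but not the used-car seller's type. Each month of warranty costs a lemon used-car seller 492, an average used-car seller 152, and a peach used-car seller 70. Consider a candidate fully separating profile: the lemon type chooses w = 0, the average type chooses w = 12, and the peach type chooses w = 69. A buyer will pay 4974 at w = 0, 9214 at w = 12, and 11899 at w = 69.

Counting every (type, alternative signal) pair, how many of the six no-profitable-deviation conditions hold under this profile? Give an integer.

5

Lemon (own payoff 4974): to w=12 gives 9214 − 492×12 = 3310 → no gain ✓; to w=69 gives 11899 − 492×69 = -22049 → no gain ✓.
Average (own payoff 9214 − 152×12 = 7390): to w=0 gives 4974 → no gain ✓; to w=69 gives 11899 − 152×69 = 1411 → no gain ✓.
Peach (own payoff 11899 − 70×69 = 7069): to w=0 gives 4974 → no gain ✓; to w=12 gives 9214 − 70×12 = 8374 → profitable ✗.
5 of the 6 constraints hold; not an equilibrium.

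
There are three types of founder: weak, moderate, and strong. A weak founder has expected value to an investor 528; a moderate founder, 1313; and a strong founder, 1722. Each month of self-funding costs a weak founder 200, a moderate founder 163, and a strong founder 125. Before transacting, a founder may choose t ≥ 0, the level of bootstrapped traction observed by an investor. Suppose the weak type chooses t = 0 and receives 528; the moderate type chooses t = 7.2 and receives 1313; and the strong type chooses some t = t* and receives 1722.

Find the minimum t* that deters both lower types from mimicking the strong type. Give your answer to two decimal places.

Moderate type (on-path payoff 1313 − 163×7.2 = 139.4) won't mimic when 139.4 ≥ 1722 − 163·t*, i.e. t* ≥ 9.71.
Weak type (on-path payoff 528) won't mimic when 528 ≥ 1722 − 200·t*, i.e. t* ≥ 5.97.
Both must hold, so t* = max(5.97, 9.71) = 9.71. The moderate type's constraint binds.

9.71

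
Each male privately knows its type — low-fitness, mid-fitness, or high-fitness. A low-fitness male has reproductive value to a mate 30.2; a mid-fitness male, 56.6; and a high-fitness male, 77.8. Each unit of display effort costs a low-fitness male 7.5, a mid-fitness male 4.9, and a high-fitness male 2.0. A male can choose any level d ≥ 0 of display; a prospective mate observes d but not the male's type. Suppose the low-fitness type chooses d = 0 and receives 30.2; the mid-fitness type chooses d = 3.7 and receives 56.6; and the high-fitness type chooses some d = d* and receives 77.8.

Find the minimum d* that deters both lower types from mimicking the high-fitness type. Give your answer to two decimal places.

8.03

Low-fitness type (on-path payoff 30.2) won't mimic when 30.2 ≥ 77.8 − 7.5·d*, i.e. d* ≥ 6.35.
Mid-fitness type (on-path payoff 56.6 − 4.9×3.7 = 38.47) won't mimic when 38.47 ≥ 77.8 − 4.9·d*, i.e. d* ≥ 8.03.
Both must hold, so d* = max(6.35, 8.03) = 8.03. The mid-fitness type's constraint binds.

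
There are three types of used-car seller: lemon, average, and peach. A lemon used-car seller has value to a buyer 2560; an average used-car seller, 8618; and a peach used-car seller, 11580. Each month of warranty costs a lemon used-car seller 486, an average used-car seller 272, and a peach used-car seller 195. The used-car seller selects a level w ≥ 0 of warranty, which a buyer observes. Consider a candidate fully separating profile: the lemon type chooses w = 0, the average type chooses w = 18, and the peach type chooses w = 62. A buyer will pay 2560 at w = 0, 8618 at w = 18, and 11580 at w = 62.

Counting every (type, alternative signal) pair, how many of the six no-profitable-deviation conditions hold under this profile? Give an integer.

4

Peach (own payoff 11580 − 195×62 = -510): to w=0 gives 2560 → profitable ✗; to w=18 gives 8618 − 195×18 = 5108 → profitable ✗.
Lemon (own payoff 2560): to w=18 gives 8618 − 486×18 = -130 → no gain ✓; to w=62 gives 11580 − 486×62 = -18552 → no gain ✓.
Average (own payoff 8618 − 272×18 = 3722): to w=0 gives 2560 → no gain ✓; to w=62 gives 11580 − 272×62 = -5284 → no gain ✓.
4 of the 6 constraints hold; not an equilibrium.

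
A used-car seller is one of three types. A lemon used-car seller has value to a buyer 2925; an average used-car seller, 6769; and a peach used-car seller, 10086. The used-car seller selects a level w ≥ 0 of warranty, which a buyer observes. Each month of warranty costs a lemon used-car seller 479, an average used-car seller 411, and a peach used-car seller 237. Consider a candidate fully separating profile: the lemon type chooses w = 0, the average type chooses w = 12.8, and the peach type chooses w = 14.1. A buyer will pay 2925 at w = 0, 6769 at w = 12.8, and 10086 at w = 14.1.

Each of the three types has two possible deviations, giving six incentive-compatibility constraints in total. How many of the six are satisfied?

Average (own payoff 6769 − 411×12.8 = 1508.2): to w=0 gives 2925 → profitable ✗; to w=14.1 gives 10086 − 411×14.1 = 4290.9 → profitable ✗.
Peach (own payoff 10086 − 237×14.1 = 6744.3): to w=0 gives 2925 → no gain ✓; to w=12.8 gives 6769 − 237×12.8 = 3735.4 → no gain ✓.
Lemon (own payoff 2925): to w=12.8 gives 6769 − 479×12.8 = 637.8 → no gain ✓; to w=14.1 gives 10086 − 479×14.1 = 3332.1 → profitable ✗.
3 of the 6 constraints hold; not an equilibrium.

3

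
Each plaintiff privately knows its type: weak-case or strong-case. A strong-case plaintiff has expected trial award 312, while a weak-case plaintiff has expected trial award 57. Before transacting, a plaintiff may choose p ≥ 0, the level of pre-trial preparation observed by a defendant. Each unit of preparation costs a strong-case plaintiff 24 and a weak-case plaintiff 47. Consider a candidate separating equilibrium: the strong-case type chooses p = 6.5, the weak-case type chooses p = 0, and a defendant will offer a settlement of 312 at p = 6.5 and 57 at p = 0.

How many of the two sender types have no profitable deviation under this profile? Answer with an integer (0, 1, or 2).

2

Weak-case type: stay at 0 → 57; mimic → 312 − 47 × 6.5 = 6.5. IC holds (57 ≥ 6.5).
Strong-case type: signal → 312 − 24 × 6.5 = 156; deviate to 0 → 57. IC holds (156 ≥ 57).
2 of 2 constraints hold, so this is a separating equilibrium.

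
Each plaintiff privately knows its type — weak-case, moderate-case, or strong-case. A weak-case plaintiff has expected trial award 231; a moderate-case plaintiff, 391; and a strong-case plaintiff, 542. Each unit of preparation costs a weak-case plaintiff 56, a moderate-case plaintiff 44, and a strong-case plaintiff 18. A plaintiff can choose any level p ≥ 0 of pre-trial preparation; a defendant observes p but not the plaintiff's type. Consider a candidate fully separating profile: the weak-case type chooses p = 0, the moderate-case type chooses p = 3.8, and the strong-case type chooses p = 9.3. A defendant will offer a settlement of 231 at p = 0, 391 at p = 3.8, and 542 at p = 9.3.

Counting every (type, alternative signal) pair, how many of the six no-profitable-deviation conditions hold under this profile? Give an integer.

5

Moderate-case (own payoff 391 − 44×3.8 = 223.8): to p=0 gives 231 → profitable ✗; to p=9.3 gives 542 − 44×9.3 = 132.8 → no gain ✓.
Strong-case (own payoff 542 − 18×9.3 = 374.6): to p=0 gives 231 → no gain ✓; to p=3.8 gives 391 − 18×3.8 = 322.6 → no gain ✓.
Weak-case (own payoff 231): to p=3.8 gives 391 − 56×3.8 = 178.2 → no gain ✓; to p=9.3 gives 542 − 56×9.3 = 21.2 → no gain ✓.
5 of the 6 constraints hold; not an equilibrium.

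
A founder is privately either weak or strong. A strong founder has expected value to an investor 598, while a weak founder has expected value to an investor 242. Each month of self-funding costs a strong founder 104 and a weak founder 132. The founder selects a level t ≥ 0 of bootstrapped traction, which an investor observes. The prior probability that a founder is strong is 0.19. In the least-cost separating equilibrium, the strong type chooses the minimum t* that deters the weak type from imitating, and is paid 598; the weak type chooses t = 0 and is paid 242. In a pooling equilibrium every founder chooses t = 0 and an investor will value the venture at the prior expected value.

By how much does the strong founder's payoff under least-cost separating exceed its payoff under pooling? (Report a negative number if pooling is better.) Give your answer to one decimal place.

Least-cost separating signal: t* solves 242 = 598 − 132·t*, so t* = (598 − 242)/132 ≈ 2.6970.
Strong type's separating payoff: 598 − 104 × t* = 598 − 104 × (598 − 242)/132 = 598 − 37024/132 ≈ 317.515.
Pooling payoff: 0.19 × 598 + 0.81 × 242 = 309.64.
Difference: 317.515 − 309.64 = 7.875, i.e. 7.9 to one decimal place.
The strong type prefers to separate.

7.9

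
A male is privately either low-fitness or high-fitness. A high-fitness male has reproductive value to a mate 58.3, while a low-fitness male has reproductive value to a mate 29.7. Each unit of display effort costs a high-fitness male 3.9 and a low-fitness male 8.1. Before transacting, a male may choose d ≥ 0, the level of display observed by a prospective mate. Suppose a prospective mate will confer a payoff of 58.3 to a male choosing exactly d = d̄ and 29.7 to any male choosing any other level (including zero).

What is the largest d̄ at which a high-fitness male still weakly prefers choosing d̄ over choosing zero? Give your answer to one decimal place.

7.3

Choosing d̄ yields the high-fitness type 58.3 − 3.9·d̄; choosing zero yields 29.7.
The high-fitness type is indifferent at 58.3 − 3.9·d̄ = 29.7, i.e. d̄ = (58.3 − 29.7) / 3.9 ≈ 7.3.
For any d̄ above 7.3 the high-fitness type would rather pool at zero, so separation collapses.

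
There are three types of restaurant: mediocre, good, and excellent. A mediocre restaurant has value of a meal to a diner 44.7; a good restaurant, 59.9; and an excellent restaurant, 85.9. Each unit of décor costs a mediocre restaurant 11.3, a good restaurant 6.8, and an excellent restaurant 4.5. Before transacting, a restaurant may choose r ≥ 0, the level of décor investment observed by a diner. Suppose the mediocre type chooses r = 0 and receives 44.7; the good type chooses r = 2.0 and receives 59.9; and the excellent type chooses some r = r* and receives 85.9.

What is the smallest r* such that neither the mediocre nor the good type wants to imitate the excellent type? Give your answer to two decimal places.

Mediocre type (on-path payoff 44.7) won't mimic when 44.7 ≥ 85.9 − 11.3·r*, i.e. r* ≥ 3.65.
Good type (on-path payoff 59.9 − 6.8×2.0 = 46.3) won't mimic when 46.3 ≥ 85.9 − 6.8·r*, i.e. r* ≥ 5.82.
Both must hold, so r* = max(3.65, 5.82) = 5.82. The good type's constraint binds.

5.82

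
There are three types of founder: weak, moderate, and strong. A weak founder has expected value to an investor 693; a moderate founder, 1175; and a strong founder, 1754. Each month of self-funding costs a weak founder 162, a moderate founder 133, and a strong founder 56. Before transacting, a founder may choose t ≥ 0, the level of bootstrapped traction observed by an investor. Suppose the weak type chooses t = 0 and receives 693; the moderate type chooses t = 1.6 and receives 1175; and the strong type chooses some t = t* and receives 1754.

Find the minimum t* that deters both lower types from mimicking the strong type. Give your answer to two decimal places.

Weak type (on-path payoff 693) won't mimic when 693 ≥ 1754 − 162·t*, i.e. t* ≥ 6.55.
Moderate type (on-path payoff 1175 − 133×1.6 = 962.2) won't mimic when 962.2 ≥ 1754 − 133·t*, i.e. t* ≥ 5.95.
Both must hold, so t* = max(6.55, 5.95) = 6.55. The weak type's constraint binds.

6.55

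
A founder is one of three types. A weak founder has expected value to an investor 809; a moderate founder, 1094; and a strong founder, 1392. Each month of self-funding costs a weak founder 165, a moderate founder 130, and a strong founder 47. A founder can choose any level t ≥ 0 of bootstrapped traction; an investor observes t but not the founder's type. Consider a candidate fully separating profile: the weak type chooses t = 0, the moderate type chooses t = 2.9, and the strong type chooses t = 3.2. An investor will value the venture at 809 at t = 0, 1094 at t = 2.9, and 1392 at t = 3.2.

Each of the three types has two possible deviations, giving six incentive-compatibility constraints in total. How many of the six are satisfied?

Strong (own payoff 1392 − 47×3.2 = 1241.6): to t=0 gives 809 → no gain ✓; to t=2.9 gives 1094 − 47×2.9 = 957.7 → no gain ✓.
Weak (own payoff 809): to t=2.9 gives 1094 − 165×2.9 = 615.5 → no gain ✓; to t=3.2 gives 1392 − 165×3.2 = 864 → profitable ✗.
Moderate (own payoff 1094 − 130×2.9 = 717): to t=0 gives 809 → profitable ✗; to t=3.2 gives 1392 − 130×3.2 = 976 → profitable ✗.
3 of the 6 constraints hold; not an equilibrium.

3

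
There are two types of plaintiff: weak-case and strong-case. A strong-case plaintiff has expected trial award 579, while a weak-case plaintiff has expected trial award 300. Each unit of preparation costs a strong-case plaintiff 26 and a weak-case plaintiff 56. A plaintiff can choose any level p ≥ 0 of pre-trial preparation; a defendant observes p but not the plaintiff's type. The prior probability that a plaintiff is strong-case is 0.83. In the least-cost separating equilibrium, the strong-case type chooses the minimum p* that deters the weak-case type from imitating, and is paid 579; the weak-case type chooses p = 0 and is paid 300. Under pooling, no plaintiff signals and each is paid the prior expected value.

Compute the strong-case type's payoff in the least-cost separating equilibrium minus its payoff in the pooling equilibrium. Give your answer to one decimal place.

-82.1

Least-cost separating signal: p* solves 300 = 579 − 56·p*, so p* = (579 − 300)/56 ≈ 4.9821.
Strong-case type's separating payoff: 579 − 26 × p* = 579 − 26 × (579 − 300)/56 = 579 − 7254/56 ≈ 449.464.
Pooling payoff: 0.83 × 579 + 0.17 × 300 = 531.57.
Difference: 449.464 − 531.57 = -82.106, i.e. -82.1 to one decimal place.
The strong-case type would prefer the pooling outcome.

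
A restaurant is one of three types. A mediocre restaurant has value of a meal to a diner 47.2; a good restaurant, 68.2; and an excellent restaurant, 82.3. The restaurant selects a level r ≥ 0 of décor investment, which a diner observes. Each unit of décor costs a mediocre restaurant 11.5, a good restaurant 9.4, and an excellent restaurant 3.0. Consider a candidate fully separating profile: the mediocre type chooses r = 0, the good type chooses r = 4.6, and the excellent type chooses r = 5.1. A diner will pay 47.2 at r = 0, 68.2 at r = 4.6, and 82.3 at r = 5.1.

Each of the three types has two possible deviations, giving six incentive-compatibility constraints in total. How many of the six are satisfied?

4

Good (own payoff 68.2 − 9.4×4.6 = 24.96): to r=0 gives 47.2 → profitable ✗; to r=5.1 gives 82.3 − 9.4×5.1 = 34.36 → profitable ✗.
Mediocre (own payoff 47.2): to r=4.6 gives 68.2 − 11.5×4.6 = 15.3 → no gain ✓; to r=5.1 gives 82.3 − 11.5×5.1 = 23.65 → no gain ✓.
Excellent (own payoff 82.3 − 3.0×5.1 = 67): to r=0 gives 47.2 → no gain ✓; to r=4.6 gives 68.2 − 3.0×4.6 = 54.4 → no gain ✓.
4 of the 6 constraints hold; not an equilibrium.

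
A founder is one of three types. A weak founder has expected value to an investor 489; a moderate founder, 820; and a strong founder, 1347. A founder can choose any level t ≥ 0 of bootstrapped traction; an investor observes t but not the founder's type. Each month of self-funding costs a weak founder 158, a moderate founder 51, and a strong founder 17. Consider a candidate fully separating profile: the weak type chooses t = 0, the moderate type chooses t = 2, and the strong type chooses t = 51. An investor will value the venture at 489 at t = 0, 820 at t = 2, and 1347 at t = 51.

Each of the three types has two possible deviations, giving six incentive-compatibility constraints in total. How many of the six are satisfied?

Moderate (own payoff 820 − 51×2 = 718): to t=0 gives 489 → no gain ✓; to t=51 gives 1347 − 51×51 = -1254 → no gain ✓.
Weak (own payoff 489): to t=2 gives 820 − 158×2 = 504 → profitable ✗; to t=51 gives 1347 − 158×51 = -6711 → no gain ✓.
Strong (own payoff 1347 − 17×51 = 480): to t=0 gives 489 → profitable ✗; to t=2 gives 820 − 17×2 = 786 → profitable ✗.
3 of the 6 constraints hold; not an equilibrium.

3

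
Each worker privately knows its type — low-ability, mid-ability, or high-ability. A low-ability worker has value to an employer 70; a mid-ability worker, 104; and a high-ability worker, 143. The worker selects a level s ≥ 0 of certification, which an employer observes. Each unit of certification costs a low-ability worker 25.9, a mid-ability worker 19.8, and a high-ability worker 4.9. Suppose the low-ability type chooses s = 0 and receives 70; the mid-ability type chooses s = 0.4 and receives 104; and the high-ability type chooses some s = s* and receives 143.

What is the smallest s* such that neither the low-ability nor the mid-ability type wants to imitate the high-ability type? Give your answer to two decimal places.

2.82

Mid-ability type (on-path payoff 104 − 19.8×0.4 = 96.08) won't mimic when 96.08 ≥ 143 − 19.8·s*, i.e. s* ≥ 2.37.
Low-ability type (on-path payoff 70) won't mimic when 70 ≥ 143 − 25.9·s*, i.e. s* ≥ 2.82.
Both must hold, so s* = max(2.82, 2.37) = 2.82. The low-ability type's constraint binds.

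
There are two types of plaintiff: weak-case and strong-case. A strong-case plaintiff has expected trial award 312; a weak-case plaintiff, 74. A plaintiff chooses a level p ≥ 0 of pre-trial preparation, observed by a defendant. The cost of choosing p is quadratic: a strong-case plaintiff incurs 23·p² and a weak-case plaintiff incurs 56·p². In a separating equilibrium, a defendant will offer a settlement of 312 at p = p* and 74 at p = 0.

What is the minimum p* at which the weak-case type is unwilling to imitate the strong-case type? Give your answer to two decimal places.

2.06

The weak-case type at p = 0 receives 74; imitating at p* yields 312 − 56·p*².
Indifference: 74 = 312 − 56·p*², so p*² = (312 − 74) / 56 = 4.25.
p* = √4.25 ≈ 2.06.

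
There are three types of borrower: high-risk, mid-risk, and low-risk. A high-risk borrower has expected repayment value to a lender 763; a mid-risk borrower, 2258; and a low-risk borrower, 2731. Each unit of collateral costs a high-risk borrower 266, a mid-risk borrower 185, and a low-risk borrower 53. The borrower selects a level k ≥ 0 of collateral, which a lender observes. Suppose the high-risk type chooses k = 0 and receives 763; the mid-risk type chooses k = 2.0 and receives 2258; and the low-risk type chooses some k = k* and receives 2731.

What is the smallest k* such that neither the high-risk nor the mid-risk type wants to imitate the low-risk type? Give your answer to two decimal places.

Mid-risk type (on-path payoff 2258 − 185×2.0 = 1888) won't mimic when 1888 ≥ 2731 − 185·k*, i.e. k* ≥ 4.56.
High-risk type (on-path payoff 763) won't mimic when 763 ≥ 2731 − 266·k*, i.e. k* ≥ 7.40.
Both must hold, so k* = max(7.40, 4.56) = 7.40. The high-risk type's constraint binds.

7.40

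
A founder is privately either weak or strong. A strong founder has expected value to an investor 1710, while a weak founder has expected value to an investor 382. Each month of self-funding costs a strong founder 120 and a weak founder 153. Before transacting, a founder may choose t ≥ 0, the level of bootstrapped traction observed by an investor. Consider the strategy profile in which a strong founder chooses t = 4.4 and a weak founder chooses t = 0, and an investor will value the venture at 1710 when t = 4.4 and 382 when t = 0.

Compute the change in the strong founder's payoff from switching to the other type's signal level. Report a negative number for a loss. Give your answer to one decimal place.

-800.0

Playing t = 4.4 the strong founder receives 1710 − 120 × 4.4 = 1182.
Deviating to t = 0 yields 382 instead.
Gain from deviating: 382 − 1182 = -800.0.
The gain is negative, so the strong type's incentive-compatibility constraint is satisfied.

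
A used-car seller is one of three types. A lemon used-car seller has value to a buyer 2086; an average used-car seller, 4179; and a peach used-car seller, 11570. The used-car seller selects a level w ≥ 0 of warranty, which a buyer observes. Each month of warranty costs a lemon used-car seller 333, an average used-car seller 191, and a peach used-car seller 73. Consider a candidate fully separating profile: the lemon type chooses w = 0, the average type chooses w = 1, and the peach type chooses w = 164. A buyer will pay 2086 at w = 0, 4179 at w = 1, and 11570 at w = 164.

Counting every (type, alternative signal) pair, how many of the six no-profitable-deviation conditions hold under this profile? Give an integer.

3

Average (own payoff 4179 − 191×1 = 3988): to w=0 gives 2086 → no gain ✓; to w=164 gives 11570 − 191×164 = -19754 → no gain ✓.
Lemon (own payoff 2086): to w=1 gives 4179 − 333×1 = 3846 → profitable ✗; to w=164 gives 11570 − 333×164 = -43042 → no gain ✓.
Peach (own payoff 11570 − 73×164 = -402): to w=0 gives 2086 → profitable ✗; to w=1 gives 4179 − 73×1 = 4106 → profitable ✗.
3 of the 6 constraints hold; not an equilibrium.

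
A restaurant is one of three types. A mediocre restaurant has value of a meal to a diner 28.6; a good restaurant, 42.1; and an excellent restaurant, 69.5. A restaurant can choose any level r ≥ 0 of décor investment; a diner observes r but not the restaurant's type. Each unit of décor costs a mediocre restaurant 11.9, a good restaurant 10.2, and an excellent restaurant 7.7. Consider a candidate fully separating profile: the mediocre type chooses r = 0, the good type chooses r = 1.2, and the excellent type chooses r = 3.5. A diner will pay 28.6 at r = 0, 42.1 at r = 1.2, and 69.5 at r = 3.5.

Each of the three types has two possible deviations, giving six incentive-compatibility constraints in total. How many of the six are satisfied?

Good (own payoff 42.1 − 10.2×1.2 = 29.86): to r=0 gives 28.6 → no gain ✓; to r=3.5 gives 69.5 − 10.2×3.5 = 33.8 → profitable ✗.
Excellent (own payoff 69.5 − 7.7×3.5 = 42.55): to r=0 gives 28.6 → no gain ✓; to r=1.2 gives 42.1 − 7.7×1.2 = 32.86 → no gain ✓.
Mediocre (own payoff 28.6): to r=1.2 gives 42.1 − 11.9×1.2 = 27.82 → no gain ✓; to r=3.5 gives 69.5 − 11.9×3.5 = 27.85 → no gain ✓.
5 of the 6 constraints hold; not an equilibrium.

5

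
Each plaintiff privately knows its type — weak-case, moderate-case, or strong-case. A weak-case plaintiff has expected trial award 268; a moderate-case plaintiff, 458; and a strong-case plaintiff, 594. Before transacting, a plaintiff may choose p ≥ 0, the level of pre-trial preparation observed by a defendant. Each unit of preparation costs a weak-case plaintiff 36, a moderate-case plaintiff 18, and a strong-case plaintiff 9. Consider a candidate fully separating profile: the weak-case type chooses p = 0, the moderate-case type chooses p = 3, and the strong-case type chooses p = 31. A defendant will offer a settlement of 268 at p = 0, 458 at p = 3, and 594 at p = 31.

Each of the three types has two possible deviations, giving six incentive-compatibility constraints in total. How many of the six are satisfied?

Moderate-case (own payoff 458 − 18×3 = 404): to p=0 gives 268 → no gain ✓; to p=31 gives 594 − 18×31 = 36 → no gain ✓.
Weak-case (own payoff 268): to p=3 gives 458 − 36×3 = 350 → profitable ✗; to p=31 gives 594 − 36×31 = -522 → no gain ✓.
Strong-case (own payoff 594 − 9×31 = 315): to p=0 gives 268 → no gain ✓; to p=3 gives 458 − 9×3 = 431 → profitable ✗.
4 of the 6 constraints hold; not an equilibrium.

4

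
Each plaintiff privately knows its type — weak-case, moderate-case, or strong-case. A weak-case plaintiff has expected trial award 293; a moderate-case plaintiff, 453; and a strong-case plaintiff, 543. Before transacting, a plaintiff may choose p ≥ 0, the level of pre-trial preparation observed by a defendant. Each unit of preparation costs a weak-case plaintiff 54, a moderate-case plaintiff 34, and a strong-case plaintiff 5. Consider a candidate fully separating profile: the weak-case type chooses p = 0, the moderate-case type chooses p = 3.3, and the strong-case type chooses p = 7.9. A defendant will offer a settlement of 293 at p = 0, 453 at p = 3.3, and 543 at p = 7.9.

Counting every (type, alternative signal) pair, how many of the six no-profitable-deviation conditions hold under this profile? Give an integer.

6

Weak-case (own payoff 293): to p=3.3 gives 453 − 54×3.3 = 274.8 → no gain ✓; to p=7.9 gives 543 − 54×7.9 = 116.4 → no gain ✓.
Strong-case (own payoff 543 − 5×7.9 = 503.5): to p=0 gives 293 → no gain ✓; to p=3.3 gives 453 − 5×3.3 = 436.5 → no gain ✓.
Moderate-case (own payoff 453 − 34×3.3 = 340.8): to p=0 gives 293 → no gain ✓; to p=7.9 gives 543 − 34×7.9 = 274.4 → no gain ✓.
6 of the 6 constraints hold; this profile is a separating equilibrium.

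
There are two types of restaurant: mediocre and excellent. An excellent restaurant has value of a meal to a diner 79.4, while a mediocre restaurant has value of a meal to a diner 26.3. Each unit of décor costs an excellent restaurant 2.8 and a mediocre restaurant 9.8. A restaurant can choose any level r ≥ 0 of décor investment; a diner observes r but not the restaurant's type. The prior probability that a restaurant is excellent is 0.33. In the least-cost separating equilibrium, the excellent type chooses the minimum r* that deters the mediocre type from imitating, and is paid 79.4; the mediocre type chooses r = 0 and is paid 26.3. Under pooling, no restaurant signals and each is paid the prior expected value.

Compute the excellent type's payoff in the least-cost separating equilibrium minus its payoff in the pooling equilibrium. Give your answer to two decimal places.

20.41

Least-cost separating signal: r* solves 26.3 = 79.4 − 9.8·r*, so r* = (79.4 − 26.3)/9.8 ≈ 5.4184.
Excellent type's separating payoff: 79.4 − 2.8 × r* = 79.4 − 2.8 × (79.4 − 26.3)/9.8 = 79.4 − 148.68/9.8 ≈ 64.2286.
Pooling payoff: 0.33 × 79.4 + 0.67 × 26.3 = 43.823.
Difference: 64.2286 − 43.823 = 20.4056, i.e. 20.41 to two decimal places.
The excellent type prefers to separate.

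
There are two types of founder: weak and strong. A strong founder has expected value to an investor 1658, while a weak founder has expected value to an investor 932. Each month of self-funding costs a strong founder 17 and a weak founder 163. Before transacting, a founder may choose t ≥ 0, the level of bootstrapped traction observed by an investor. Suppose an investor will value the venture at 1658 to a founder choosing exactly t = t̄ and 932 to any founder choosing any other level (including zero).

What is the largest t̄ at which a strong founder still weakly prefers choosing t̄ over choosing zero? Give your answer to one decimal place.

Choosing t̄ yields the strong type 1658 − 17·t̄; choosing zero yields 932.
The strong type is indifferent at 1658 − 17·t̄ = 932, i.e. t̄ = (1658 − 932) / 17 ≈ 42.7.
For any t̄ above 42.7 the strong type would rather pool at zero, so separation collapses.

42.7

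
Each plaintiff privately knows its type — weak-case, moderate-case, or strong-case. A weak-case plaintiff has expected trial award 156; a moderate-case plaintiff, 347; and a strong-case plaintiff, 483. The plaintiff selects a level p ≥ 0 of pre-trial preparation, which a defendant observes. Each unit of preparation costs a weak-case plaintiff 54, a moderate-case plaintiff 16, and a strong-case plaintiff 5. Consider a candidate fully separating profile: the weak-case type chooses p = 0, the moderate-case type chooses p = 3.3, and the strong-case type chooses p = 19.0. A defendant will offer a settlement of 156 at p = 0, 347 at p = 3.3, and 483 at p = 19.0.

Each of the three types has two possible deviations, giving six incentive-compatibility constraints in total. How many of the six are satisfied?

5

Moderate-case (own payoff 347 − 16×3.3 = 294.2): to p=0 gives 156 → no gain ✓; to p=19.0 gives 483 − 16×19.0 = 179 → no gain ✓.
Strong-case (own payoff 483 − 5×19.0 = 388): to p=0 gives 156 → no gain ✓; to p=3.3 gives 347 − 5×3.3 = 330.5 → no gain ✓.
Weak-case (own payoff 156): to p=3.3 gives 347 − 54×3.3 = 168.8 → profitable ✗; to p=19.0 gives 483 − 54×19.0 = -543 → no gain ✓.
5 of the 6 constraints hold; not an equilibrium.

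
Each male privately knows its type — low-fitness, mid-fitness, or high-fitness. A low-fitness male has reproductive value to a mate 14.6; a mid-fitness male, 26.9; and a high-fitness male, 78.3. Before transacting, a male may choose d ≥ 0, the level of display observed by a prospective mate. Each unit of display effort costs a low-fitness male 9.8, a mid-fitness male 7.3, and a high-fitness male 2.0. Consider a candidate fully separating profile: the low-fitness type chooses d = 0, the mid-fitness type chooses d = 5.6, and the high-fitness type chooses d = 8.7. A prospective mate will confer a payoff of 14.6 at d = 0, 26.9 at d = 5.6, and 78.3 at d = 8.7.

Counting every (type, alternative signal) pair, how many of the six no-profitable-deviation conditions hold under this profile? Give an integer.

4

High-fitness (own payoff 78.3 − 2.0×8.7 = 60.9): to d=0 gives 14.6 → no gain ✓; to d=5.6 gives 26.9 − 2.0×5.6 = 15.7 → no gain ✓.
Mid-fitness (own payoff 26.9 − 7.3×5.6 = -13.98): to d=0 gives 14.6 → profitable ✗; to d=8.7 gives 78.3 − 7.3×8.7 = 14.79 → profitable ✗.
Low-fitness (own payoff 14.6): to d=5.6 gives 26.9 − 9.8×5.6 = -27.98 → no gain ✓; to d=8.7 gives 78.3 − 9.8×8.7 = -6.96 → no gain ✓.
4 of the 6 constraints hold; not an equilibrium.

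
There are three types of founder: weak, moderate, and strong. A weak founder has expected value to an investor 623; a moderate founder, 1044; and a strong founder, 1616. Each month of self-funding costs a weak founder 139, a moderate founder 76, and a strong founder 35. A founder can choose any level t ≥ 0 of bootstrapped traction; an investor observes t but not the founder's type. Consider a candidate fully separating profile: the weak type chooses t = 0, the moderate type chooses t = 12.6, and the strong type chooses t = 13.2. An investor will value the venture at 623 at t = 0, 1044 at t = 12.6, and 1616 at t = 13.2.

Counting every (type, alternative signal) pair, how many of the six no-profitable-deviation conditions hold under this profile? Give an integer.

4

Weak (own payoff 623): to t=12.6 gives 1044 − 139×12.6 = -707.4 → no gain ✓; to t=13.2 gives 1616 − 139×13.2 = -218.8 → no gain ✓.
Moderate (own payoff 1044 − 76×12.6 = 86.4): to t=0 gives 623 → profitable ✗; to t=13.2 gives 1616 − 76×13.2 = 612.8 → profitable ✗.
Strong (own payoff 1616 − 35×13.2 = 1154): to t=0 gives 623 → no gain ✓; to t=12.6 gives 1044 − 35×12.6 = 603 → no gain ✓.
4 of the 6 constraints hold; not an equilibrium.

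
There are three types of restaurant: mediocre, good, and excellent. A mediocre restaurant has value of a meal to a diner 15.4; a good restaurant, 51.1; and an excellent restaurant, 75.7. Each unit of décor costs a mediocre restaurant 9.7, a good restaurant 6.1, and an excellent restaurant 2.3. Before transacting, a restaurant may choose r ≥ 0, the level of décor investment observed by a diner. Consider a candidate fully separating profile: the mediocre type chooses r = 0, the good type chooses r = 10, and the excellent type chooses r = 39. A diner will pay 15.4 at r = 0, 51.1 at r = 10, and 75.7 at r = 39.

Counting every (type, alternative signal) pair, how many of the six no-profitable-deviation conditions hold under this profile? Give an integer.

3

Excellent (own payoff 75.7 − 2.3×39 = -14): to r=0 gives 15.4 → profitable ✗; to r=10 gives 51.1 − 2.3×10 = 28.1 → profitable ✗.
Good (own payoff 51.1 − 6.1×10 = -9.9): to r=0 gives 15.4 → profitable ✗; to r=39 gives 75.7 − 6.1×39 = -162.2 → no gain ✓.
Mediocre (own payoff 15.4): to r=10 gives 51.1 − 9.7×10 = -45.9 → no gain ✓; to r=39 gives 75.7 − 9.7×39 = -302.6 → no gain ✓.
3 of the 6 constraints hold; not an equilibrium.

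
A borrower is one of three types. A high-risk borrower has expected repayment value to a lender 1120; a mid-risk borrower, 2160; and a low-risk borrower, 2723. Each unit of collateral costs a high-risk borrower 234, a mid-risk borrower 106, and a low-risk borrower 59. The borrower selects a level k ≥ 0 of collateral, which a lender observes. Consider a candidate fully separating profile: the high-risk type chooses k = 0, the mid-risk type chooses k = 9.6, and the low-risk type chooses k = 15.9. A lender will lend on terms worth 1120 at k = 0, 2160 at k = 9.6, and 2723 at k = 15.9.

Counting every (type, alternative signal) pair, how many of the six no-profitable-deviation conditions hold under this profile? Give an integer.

High-risk (own payoff 1120): to k=9.6 gives 2160 − 234×9.6 = -86.4 → no gain ✓; to k=15.9 gives 2723 − 234×15.9 = -997.6 → no gain ✓.
Low-risk (own payoff 2723 − 59×15.9 = 1784.9): to k=0 gives 1120 → no gain ✓; to k=9.6 gives 2160 − 59×9.6 = 1593.6 → no gain ✓.
Mid-risk (own payoff 2160 − 106×9.6 = 1142.4): to k=0 gives 1120 → no gain ✓; to k=15.9 gives 2723 − 106×15.9 = 1037.6 → no gain ✓.
6 of the 6 constraints hold; this profile is a separating equilibrium.

6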